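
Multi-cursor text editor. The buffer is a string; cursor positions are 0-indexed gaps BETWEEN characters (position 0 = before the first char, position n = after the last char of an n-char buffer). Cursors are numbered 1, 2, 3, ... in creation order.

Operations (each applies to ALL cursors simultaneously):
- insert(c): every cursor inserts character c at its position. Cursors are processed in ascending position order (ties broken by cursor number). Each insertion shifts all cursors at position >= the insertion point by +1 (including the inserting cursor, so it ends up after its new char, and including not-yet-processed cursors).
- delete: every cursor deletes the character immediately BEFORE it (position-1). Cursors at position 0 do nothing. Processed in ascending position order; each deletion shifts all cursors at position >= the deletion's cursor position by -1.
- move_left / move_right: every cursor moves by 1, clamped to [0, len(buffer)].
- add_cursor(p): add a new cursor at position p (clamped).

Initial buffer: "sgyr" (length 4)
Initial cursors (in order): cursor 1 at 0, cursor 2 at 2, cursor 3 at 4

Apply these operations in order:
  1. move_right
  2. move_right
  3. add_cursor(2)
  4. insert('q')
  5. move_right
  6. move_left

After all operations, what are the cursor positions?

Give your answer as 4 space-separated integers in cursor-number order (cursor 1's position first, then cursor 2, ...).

After op 1 (move_right): buffer="sgyr" (len 4), cursors c1@1 c2@3 c3@4, authorship ....
After op 2 (move_right): buffer="sgyr" (len 4), cursors c1@2 c2@4 c3@4, authorship ....
After op 3 (add_cursor(2)): buffer="sgyr" (len 4), cursors c1@2 c4@2 c2@4 c3@4, authorship ....
After op 4 (insert('q')): buffer="sgqqyrqq" (len 8), cursors c1@4 c4@4 c2@8 c3@8, authorship ..14..23
After op 5 (move_right): buffer="sgqqyrqq" (len 8), cursors c1@5 c4@5 c2@8 c3@8, authorship ..14..23
After op 6 (move_left): buffer="sgqqyrqq" (len 8), cursors c1@4 c4@4 c2@7 c3@7, authorship ..14..23

Answer: 4 7 7 4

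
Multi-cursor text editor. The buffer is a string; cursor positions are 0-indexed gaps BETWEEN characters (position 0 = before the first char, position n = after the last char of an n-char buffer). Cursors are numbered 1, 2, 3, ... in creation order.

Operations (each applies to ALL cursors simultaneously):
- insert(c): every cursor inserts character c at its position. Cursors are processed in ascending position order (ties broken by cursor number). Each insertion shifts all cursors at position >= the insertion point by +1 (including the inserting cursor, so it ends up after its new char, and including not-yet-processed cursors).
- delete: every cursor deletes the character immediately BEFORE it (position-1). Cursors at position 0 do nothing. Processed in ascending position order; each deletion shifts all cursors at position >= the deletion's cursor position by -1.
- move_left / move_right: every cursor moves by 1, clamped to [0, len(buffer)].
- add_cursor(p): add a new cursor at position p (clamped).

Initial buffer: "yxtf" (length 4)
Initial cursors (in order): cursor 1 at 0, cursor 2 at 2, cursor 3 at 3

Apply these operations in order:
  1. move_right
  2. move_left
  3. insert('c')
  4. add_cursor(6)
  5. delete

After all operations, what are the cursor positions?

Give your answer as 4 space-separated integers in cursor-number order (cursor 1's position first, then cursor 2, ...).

Answer: 0 2 2 2

Derivation:
After op 1 (move_right): buffer="yxtf" (len 4), cursors c1@1 c2@3 c3@4, authorship ....
After op 2 (move_left): buffer="yxtf" (len 4), cursors c1@0 c2@2 c3@3, authorship ....
After op 3 (insert('c')): buffer="cyxctcf" (len 7), cursors c1@1 c2@4 c3@6, authorship 1..2.3.
After op 4 (add_cursor(6)): buffer="cyxctcf" (len 7), cursors c1@1 c2@4 c3@6 c4@6, authorship 1..2.3.
After op 5 (delete): buffer="yxf" (len 3), cursors c1@0 c2@2 c3@2 c4@2, authorship ...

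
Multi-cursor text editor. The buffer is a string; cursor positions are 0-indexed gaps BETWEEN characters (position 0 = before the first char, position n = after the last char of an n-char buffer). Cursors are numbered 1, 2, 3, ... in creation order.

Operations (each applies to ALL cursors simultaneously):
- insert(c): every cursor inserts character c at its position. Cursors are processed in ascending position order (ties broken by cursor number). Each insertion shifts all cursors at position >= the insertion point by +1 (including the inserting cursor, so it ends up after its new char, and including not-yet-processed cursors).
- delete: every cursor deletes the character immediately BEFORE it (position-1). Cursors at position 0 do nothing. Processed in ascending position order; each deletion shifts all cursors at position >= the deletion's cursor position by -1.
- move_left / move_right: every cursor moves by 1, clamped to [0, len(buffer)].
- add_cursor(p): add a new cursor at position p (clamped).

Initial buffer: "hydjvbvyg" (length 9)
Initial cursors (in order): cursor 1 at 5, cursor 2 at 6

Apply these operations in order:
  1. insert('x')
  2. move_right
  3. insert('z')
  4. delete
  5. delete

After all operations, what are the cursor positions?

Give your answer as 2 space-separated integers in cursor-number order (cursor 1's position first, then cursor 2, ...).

Answer: 6 7

Derivation:
After op 1 (insert('x')): buffer="hydjvxbxvyg" (len 11), cursors c1@6 c2@8, authorship .....1.2...
After op 2 (move_right): buffer="hydjvxbxvyg" (len 11), cursors c1@7 c2@9, authorship .....1.2...
After op 3 (insert('z')): buffer="hydjvxbzxvzyg" (len 13), cursors c1@8 c2@11, authorship .....1.12.2..
After op 4 (delete): buffer="hydjvxbxvyg" (len 11), cursors c1@7 c2@9, authorship .....1.2...
After op 5 (delete): buffer="hydjvxxyg" (len 9), cursors c1@6 c2@7, authorship .....12..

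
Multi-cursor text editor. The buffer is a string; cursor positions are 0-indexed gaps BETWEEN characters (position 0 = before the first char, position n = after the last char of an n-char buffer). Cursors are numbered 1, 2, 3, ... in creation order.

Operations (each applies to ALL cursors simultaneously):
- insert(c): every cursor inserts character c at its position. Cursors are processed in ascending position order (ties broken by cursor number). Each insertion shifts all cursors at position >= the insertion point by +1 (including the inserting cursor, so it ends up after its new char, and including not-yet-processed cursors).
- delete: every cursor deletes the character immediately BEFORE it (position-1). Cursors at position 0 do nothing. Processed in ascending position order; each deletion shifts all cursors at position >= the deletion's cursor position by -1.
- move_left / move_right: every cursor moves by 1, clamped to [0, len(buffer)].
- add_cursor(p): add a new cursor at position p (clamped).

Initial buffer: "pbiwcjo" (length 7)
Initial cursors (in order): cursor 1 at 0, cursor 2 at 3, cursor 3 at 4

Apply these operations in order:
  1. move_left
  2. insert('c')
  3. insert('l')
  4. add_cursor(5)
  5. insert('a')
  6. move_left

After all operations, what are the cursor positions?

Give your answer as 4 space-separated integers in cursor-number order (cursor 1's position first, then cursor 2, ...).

After op 1 (move_left): buffer="pbiwcjo" (len 7), cursors c1@0 c2@2 c3@3, authorship .......
After op 2 (insert('c')): buffer="cpbcicwcjo" (len 10), cursors c1@1 c2@4 c3@6, authorship 1..2.3....
After op 3 (insert('l')): buffer="clpbcliclwcjo" (len 13), cursors c1@2 c2@6 c3@9, authorship 11..22.33....
After op 4 (add_cursor(5)): buffer="clpbcliclwcjo" (len 13), cursors c1@2 c4@5 c2@6 c3@9, authorship 11..22.33....
After op 5 (insert('a')): buffer="clapbcalaiclawcjo" (len 17), cursors c1@3 c4@7 c2@9 c3@13, authorship 111..2422.333....
After op 6 (move_left): buffer="clapbcalaiclawcjo" (len 17), cursors c1@2 c4@6 c2@8 c3@12, authorship 111..2422.333....

Answer: 2 8 12 6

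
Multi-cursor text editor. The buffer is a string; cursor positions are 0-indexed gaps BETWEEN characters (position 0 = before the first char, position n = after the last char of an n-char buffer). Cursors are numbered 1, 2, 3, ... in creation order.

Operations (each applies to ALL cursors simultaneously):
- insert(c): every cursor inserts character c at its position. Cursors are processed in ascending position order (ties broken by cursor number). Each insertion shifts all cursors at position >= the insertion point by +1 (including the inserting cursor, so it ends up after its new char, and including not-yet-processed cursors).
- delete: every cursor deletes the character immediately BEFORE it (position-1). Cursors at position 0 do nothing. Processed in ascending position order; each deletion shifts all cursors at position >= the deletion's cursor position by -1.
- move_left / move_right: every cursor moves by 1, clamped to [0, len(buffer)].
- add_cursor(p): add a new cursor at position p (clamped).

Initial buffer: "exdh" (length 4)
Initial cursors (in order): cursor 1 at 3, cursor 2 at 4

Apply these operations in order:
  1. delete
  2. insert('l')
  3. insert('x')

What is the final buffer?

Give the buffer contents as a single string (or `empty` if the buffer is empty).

After op 1 (delete): buffer="ex" (len 2), cursors c1@2 c2@2, authorship ..
After op 2 (insert('l')): buffer="exll" (len 4), cursors c1@4 c2@4, authorship ..12
After op 3 (insert('x')): buffer="exllxx" (len 6), cursors c1@6 c2@6, authorship ..1212

Answer: exllxx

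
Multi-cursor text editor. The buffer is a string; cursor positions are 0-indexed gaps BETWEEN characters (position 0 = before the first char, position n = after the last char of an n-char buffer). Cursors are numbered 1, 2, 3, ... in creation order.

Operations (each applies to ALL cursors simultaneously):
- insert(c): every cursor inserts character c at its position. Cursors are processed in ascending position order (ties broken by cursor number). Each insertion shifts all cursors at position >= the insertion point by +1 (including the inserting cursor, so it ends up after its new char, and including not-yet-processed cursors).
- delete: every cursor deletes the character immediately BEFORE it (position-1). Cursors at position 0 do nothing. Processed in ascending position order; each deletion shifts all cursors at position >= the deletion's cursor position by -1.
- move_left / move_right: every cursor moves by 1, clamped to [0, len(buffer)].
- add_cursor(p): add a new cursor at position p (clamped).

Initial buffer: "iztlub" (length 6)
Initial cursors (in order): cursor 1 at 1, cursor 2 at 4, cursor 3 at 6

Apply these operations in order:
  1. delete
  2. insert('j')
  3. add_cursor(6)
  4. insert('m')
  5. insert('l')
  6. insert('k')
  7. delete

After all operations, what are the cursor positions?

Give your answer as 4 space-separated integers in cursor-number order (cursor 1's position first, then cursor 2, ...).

Answer: 3 8 14 14

Derivation:
After op 1 (delete): buffer="ztu" (len 3), cursors c1@0 c2@2 c3@3, authorship ...
After op 2 (insert('j')): buffer="jztjuj" (len 6), cursors c1@1 c2@4 c3@6, authorship 1..2.3
After op 3 (add_cursor(6)): buffer="jztjuj" (len 6), cursors c1@1 c2@4 c3@6 c4@6, authorship 1..2.3
After op 4 (insert('m')): buffer="jmztjmujmm" (len 10), cursors c1@2 c2@6 c3@10 c4@10, authorship 11..22.334
After op 5 (insert('l')): buffer="jmlztjmlujmmll" (len 14), cursors c1@3 c2@8 c3@14 c4@14, authorship 111..222.33434
After op 6 (insert('k')): buffer="jmlkztjmlkujmmllkk" (len 18), cursors c1@4 c2@10 c3@18 c4@18, authorship 1111..2222.3343434
After op 7 (delete): buffer="jmlztjmlujmmll" (len 14), cursors c1@3 c2@8 c3@14 c4@14, authorship 111..222.33434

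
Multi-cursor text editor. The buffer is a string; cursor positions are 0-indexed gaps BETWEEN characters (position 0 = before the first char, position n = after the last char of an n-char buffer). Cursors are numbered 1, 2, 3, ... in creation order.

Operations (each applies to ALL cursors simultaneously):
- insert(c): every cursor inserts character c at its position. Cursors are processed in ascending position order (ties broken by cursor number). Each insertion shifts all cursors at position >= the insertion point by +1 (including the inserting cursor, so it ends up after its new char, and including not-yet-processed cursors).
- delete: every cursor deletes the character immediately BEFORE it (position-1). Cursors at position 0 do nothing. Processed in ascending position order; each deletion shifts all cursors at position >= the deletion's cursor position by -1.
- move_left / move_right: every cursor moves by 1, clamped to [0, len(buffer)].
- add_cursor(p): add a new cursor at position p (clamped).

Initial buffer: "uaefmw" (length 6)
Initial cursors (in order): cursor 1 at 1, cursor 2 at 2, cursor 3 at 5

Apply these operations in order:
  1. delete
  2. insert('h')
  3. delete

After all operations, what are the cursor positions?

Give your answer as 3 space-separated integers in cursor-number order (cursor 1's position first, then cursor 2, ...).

After op 1 (delete): buffer="efw" (len 3), cursors c1@0 c2@0 c3@2, authorship ...
After op 2 (insert('h')): buffer="hhefhw" (len 6), cursors c1@2 c2@2 c3@5, authorship 12..3.
After op 3 (delete): buffer="efw" (len 3), cursors c1@0 c2@0 c3@2, authorship ...

Answer: 0 0 2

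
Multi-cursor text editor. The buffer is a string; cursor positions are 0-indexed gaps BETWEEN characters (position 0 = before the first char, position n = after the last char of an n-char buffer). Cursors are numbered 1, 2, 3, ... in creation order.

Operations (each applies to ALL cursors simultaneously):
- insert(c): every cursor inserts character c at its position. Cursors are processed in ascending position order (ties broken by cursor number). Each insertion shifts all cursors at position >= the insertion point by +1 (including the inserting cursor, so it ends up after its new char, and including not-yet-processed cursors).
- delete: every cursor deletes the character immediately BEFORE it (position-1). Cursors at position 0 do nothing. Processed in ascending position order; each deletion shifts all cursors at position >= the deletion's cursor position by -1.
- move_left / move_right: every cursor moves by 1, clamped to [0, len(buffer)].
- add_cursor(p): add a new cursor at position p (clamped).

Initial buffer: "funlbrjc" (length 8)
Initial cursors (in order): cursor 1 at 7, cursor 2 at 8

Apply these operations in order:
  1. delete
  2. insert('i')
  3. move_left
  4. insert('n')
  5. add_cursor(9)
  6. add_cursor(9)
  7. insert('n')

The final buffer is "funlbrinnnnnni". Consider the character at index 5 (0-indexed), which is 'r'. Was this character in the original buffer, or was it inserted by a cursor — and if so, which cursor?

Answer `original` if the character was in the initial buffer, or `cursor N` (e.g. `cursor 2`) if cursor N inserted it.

Answer: original

Derivation:
After op 1 (delete): buffer="funlbr" (len 6), cursors c1@6 c2@6, authorship ......
After op 2 (insert('i')): buffer="funlbrii" (len 8), cursors c1@8 c2@8, authorship ......12
After op 3 (move_left): buffer="funlbrii" (len 8), cursors c1@7 c2@7, authorship ......12
After op 4 (insert('n')): buffer="funlbrinni" (len 10), cursors c1@9 c2@9, authorship ......1122
After op 5 (add_cursor(9)): buffer="funlbrinni" (len 10), cursors c1@9 c2@9 c3@9, authorship ......1122
After op 6 (add_cursor(9)): buffer="funlbrinni" (len 10), cursors c1@9 c2@9 c3@9 c4@9, authorship ......1122
After op 7 (insert('n')): buffer="funlbrinnnnnni" (len 14), cursors c1@13 c2@13 c3@13 c4@13, authorship ......11212342
Authorship (.=original, N=cursor N): . . . . . . 1 1 2 1 2 3 4 2
Index 5: author = original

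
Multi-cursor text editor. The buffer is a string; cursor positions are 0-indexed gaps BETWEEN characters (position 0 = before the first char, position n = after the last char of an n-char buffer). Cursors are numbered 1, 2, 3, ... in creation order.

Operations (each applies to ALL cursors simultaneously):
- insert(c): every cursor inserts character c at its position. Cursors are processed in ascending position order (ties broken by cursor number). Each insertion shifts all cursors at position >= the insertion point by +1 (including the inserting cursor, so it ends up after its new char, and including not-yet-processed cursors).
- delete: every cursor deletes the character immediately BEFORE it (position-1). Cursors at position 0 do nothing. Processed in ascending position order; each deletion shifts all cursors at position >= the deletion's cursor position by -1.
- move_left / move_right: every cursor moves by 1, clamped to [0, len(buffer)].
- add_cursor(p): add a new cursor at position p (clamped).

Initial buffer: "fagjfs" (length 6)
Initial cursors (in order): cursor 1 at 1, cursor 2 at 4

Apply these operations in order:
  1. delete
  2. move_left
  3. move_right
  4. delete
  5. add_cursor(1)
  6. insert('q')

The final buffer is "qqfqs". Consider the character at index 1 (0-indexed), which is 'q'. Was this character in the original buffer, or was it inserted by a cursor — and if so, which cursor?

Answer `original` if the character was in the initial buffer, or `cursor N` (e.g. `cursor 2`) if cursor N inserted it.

After op 1 (delete): buffer="agfs" (len 4), cursors c1@0 c2@2, authorship ....
After op 2 (move_left): buffer="agfs" (len 4), cursors c1@0 c2@1, authorship ....
After op 3 (move_right): buffer="agfs" (len 4), cursors c1@1 c2@2, authorship ....
After op 4 (delete): buffer="fs" (len 2), cursors c1@0 c2@0, authorship ..
After op 5 (add_cursor(1)): buffer="fs" (len 2), cursors c1@0 c2@0 c3@1, authorship ..
After op 6 (insert('q')): buffer="qqfqs" (len 5), cursors c1@2 c2@2 c3@4, authorship 12.3.
Authorship (.=original, N=cursor N): 1 2 . 3 .
Index 1: author = 2

Answer: cursor 2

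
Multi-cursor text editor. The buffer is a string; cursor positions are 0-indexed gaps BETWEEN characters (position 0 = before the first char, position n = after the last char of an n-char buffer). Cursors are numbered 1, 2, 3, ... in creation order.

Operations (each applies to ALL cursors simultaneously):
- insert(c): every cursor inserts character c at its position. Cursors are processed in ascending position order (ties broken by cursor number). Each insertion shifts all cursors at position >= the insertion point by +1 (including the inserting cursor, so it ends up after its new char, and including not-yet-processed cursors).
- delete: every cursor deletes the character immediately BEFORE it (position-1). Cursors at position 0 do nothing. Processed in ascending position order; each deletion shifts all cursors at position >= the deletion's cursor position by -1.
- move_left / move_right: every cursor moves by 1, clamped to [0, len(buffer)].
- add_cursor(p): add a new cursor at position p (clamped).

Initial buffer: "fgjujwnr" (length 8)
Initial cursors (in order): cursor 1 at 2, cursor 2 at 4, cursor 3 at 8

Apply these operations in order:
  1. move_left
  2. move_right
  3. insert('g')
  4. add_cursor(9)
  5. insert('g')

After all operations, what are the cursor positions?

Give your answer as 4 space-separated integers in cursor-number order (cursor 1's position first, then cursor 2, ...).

After op 1 (move_left): buffer="fgjujwnr" (len 8), cursors c1@1 c2@3 c3@7, authorship ........
After op 2 (move_right): buffer="fgjujwnr" (len 8), cursors c1@2 c2@4 c3@8, authorship ........
After op 3 (insert('g')): buffer="fggjugjwnrg" (len 11), cursors c1@3 c2@6 c3@11, authorship ..1..2....3
After op 4 (add_cursor(9)): buffer="fggjugjwnrg" (len 11), cursors c1@3 c2@6 c4@9 c3@11, authorship ..1..2....3
After op 5 (insert('g')): buffer="fgggjuggjwngrgg" (len 15), cursors c1@4 c2@8 c4@12 c3@15, authorship ..11..22...4.33

Answer: 4 8 15 12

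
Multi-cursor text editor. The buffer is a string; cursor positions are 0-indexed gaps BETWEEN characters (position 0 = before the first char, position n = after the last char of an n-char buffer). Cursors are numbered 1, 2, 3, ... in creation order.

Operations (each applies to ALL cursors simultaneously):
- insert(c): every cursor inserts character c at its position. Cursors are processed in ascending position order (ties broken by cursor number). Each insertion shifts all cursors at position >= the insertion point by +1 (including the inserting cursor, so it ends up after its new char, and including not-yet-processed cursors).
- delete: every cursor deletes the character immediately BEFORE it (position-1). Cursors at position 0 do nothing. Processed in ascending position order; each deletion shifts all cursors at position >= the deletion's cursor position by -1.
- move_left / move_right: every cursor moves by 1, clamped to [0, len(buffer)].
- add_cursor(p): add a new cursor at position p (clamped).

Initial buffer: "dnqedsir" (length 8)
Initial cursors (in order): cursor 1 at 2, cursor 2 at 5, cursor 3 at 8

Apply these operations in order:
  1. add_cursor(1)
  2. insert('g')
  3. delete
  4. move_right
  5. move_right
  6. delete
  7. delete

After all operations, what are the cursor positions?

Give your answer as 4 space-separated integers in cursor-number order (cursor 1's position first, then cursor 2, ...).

Answer: 0 0 0 0

Derivation:
After op 1 (add_cursor(1)): buffer="dnqedsir" (len 8), cursors c4@1 c1@2 c2@5 c3@8, authorship ........
After op 2 (insert('g')): buffer="dgngqedgsirg" (len 12), cursors c4@2 c1@4 c2@8 c3@12, authorship .4.1...2...3
After op 3 (delete): buffer="dnqedsir" (len 8), cursors c4@1 c1@2 c2@5 c3@8, authorship ........
After op 4 (move_right): buffer="dnqedsir" (len 8), cursors c4@2 c1@3 c2@6 c3@8, authorship ........
After op 5 (move_right): buffer="dnqedsir" (len 8), cursors c4@3 c1@4 c2@7 c3@8, authorship ........
After op 6 (delete): buffer="dnds" (len 4), cursors c1@2 c4@2 c2@4 c3@4, authorship ....
After op 7 (delete): buffer="" (len 0), cursors c1@0 c2@0 c3@0 c4@0, authorship 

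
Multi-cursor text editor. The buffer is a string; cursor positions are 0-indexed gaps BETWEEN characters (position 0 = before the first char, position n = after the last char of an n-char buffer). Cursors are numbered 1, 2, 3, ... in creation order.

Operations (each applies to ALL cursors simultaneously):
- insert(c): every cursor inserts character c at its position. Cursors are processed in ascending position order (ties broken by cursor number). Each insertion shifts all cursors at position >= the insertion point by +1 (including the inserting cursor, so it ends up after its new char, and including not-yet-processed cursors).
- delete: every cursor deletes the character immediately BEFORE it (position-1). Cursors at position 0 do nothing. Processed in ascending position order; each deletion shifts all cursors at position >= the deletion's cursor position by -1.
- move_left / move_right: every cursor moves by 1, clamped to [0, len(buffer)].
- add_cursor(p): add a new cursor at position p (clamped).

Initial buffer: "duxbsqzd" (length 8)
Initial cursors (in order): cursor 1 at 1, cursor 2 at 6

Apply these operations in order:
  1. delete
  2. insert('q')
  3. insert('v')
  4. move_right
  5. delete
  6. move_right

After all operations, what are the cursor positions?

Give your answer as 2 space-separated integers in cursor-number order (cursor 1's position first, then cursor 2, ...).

Answer: 3 8

Derivation:
After op 1 (delete): buffer="uxbszd" (len 6), cursors c1@0 c2@4, authorship ......
After op 2 (insert('q')): buffer="quxbsqzd" (len 8), cursors c1@1 c2@6, authorship 1....2..
After op 3 (insert('v')): buffer="qvuxbsqvzd" (len 10), cursors c1@2 c2@8, authorship 11....22..
After op 4 (move_right): buffer="qvuxbsqvzd" (len 10), cursors c1@3 c2@9, authorship 11....22..
After op 5 (delete): buffer="qvxbsqvd" (len 8), cursors c1@2 c2@7, authorship 11...22.
After op 6 (move_right): buffer="qvxbsqvd" (len 8), cursors c1@3 c2@8, authorship 11...22.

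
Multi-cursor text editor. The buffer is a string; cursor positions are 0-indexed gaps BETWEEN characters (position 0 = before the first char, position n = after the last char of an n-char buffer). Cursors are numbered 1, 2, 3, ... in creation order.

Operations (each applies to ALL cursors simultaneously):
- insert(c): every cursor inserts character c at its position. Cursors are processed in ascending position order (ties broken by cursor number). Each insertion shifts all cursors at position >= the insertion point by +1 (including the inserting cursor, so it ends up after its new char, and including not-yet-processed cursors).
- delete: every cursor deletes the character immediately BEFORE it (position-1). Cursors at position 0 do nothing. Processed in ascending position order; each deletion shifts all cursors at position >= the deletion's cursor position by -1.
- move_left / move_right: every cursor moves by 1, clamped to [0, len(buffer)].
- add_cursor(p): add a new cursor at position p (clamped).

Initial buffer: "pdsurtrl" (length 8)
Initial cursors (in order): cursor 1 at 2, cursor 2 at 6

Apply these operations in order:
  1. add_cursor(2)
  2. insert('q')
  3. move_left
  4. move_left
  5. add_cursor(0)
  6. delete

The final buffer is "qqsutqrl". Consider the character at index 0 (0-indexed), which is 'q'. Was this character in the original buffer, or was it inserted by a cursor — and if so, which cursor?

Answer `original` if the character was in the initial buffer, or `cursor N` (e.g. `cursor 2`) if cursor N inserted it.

Answer: cursor 1

Derivation:
After op 1 (add_cursor(2)): buffer="pdsurtrl" (len 8), cursors c1@2 c3@2 c2@6, authorship ........
After op 2 (insert('q')): buffer="pdqqsurtqrl" (len 11), cursors c1@4 c3@4 c2@9, authorship ..13....2..
After op 3 (move_left): buffer="pdqqsurtqrl" (len 11), cursors c1@3 c3@3 c2@8, authorship ..13....2..
After op 4 (move_left): buffer="pdqqsurtqrl" (len 11), cursors c1@2 c3@2 c2@7, authorship ..13....2..
After op 5 (add_cursor(0)): buffer="pdqqsurtqrl" (len 11), cursors c4@0 c1@2 c3@2 c2@7, authorship ..13....2..
After op 6 (delete): buffer="qqsutqrl" (len 8), cursors c1@0 c3@0 c4@0 c2@4, authorship 13...2..
Authorship (.=original, N=cursor N): 1 3 . . . 2 . .
Index 0: author = 1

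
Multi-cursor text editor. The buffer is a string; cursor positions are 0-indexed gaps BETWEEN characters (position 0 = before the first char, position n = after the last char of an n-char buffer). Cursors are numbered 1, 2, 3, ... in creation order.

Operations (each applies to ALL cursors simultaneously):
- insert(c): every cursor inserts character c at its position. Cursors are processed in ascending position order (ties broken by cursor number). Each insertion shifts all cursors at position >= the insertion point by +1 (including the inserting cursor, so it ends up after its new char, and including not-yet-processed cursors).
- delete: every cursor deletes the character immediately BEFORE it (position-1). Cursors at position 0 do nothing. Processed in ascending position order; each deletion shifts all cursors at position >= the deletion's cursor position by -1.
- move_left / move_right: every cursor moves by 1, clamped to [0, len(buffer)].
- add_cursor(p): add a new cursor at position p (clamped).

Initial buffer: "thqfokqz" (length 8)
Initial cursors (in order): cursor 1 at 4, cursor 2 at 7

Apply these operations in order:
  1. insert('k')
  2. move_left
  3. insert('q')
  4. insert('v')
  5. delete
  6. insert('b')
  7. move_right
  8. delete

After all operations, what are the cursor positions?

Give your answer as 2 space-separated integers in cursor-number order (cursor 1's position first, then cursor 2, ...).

After op 1 (insert('k')): buffer="thqfkokqkz" (len 10), cursors c1@5 c2@9, authorship ....1...2.
After op 2 (move_left): buffer="thqfkokqkz" (len 10), cursors c1@4 c2@8, authorship ....1...2.
After op 3 (insert('q')): buffer="thqfqkokqqkz" (len 12), cursors c1@5 c2@10, authorship ....11...22.
After op 4 (insert('v')): buffer="thqfqvkokqqvkz" (len 14), cursors c1@6 c2@12, authorship ....111...222.
After op 5 (delete): buffer="thqfqkokqqkz" (len 12), cursors c1@5 c2@10, authorship ....11...22.
After op 6 (insert('b')): buffer="thqfqbkokqqbkz" (len 14), cursors c1@6 c2@12, authorship ....111...222.
After op 7 (move_right): buffer="thqfqbkokqqbkz" (len 14), cursors c1@7 c2@13, authorship ....111...222.
After op 8 (delete): buffer="thqfqbokqqbz" (len 12), cursors c1@6 c2@11, authorship ....11...22.

Answer: 6 11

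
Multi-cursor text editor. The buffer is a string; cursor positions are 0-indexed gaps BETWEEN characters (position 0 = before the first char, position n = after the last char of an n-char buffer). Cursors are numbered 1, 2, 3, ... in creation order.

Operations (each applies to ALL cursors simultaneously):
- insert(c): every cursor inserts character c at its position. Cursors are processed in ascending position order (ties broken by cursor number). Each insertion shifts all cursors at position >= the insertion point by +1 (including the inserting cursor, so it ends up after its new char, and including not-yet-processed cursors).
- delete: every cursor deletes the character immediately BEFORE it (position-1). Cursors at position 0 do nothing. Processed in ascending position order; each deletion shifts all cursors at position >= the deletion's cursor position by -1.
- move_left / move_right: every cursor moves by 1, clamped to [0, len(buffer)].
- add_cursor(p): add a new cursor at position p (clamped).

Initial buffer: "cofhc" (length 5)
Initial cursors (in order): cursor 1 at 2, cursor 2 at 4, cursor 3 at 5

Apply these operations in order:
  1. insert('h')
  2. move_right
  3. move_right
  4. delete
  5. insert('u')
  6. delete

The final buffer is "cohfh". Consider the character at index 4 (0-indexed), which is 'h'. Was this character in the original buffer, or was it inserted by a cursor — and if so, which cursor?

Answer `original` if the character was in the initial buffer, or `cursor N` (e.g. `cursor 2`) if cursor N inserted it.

Answer: cursor 2

Derivation:
After op 1 (insert('h')): buffer="cohfhhch" (len 8), cursors c1@3 c2@6 c3@8, authorship ..1..2.3
After op 2 (move_right): buffer="cohfhhch" (len 8), cursors c1@4 c2@7 c3@8, authorship ..1..2.3
After op 3 (move_right): buffer="cohfhhch" (len 8), cursors c1@5 c2@8 c3@8, authorship ..1..2.3
After op 4 (delete): buffer="cohfh" (len 5), cursors c1@4 c2@5 c3@5, authorship ..1.2
After op 5 (insert('u')): buffer="cohfuhuu" (len 8), cursors c1@5 c2@8 c3@8, authorship ..1.1223
After op 6 (delete): buffer="cohfh" (len 5), cursors c1@4 c2@5 c3@5, authorship ..1.2
Authorship (.=original, N=cursor N): . . 1 . 2
Index 4: author = 2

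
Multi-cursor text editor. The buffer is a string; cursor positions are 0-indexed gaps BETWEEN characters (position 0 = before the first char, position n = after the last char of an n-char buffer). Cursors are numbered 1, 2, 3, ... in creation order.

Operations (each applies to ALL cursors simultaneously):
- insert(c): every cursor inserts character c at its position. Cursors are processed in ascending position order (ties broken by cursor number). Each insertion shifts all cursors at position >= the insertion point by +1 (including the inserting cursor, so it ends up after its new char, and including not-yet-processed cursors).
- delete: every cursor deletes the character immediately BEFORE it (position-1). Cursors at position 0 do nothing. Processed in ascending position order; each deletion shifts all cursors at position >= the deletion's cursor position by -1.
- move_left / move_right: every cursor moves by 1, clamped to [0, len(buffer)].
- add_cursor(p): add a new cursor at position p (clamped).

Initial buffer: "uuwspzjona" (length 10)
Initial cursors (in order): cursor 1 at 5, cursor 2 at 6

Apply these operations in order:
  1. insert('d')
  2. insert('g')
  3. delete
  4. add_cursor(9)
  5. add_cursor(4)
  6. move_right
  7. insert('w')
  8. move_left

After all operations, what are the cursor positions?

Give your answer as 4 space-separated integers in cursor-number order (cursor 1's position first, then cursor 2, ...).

Answer: 8 11 13 5

Derivation:
After op 1 (insert('d')): buffer="uuwspdzdjona" (len 12), cursors c1@6 c2@8, authorship .....1.2....
After op 2 (insert('g')): buffer="uuwspdgzdgjona" (len 14), cursors c1@7 c2@10, authorship .....11.22....
After op 3 (delete): buffer="uuwspdzdjona" (len 12), cursors c1@6 c2@8, authorship .....1.2....
After op 4 (add_cursor(9)): buffer="uuwspdzdjona" (len 12), cursors c1@6 c2@8 c3@9, authorship .....1.2....
After op 5 (add_cursor(4)): buffer="uuwspdzdjona" (len 12), cursors c4@4 c1@6 c2@8 c3@9, authorship .....1.2....
After op 6 (move_right): buffer="uuwspdzdjona" (len 12), cursors c4@5 c1@7 c2@9 c3@10, authorship .....1.2....
After op 7 (insert('w')): buffer="uuwspwdzwdjwowna" (len 16), cursors c4@6 c1@9 c2@12 c3@14, authorship .....41.12.2.3..
After op 8 (move_left): buffer="uuwspwdzwdjwowna" (len 16), cursors c4@5 c1@8 c2@11 c3@13, authorship .....41.12.2.3..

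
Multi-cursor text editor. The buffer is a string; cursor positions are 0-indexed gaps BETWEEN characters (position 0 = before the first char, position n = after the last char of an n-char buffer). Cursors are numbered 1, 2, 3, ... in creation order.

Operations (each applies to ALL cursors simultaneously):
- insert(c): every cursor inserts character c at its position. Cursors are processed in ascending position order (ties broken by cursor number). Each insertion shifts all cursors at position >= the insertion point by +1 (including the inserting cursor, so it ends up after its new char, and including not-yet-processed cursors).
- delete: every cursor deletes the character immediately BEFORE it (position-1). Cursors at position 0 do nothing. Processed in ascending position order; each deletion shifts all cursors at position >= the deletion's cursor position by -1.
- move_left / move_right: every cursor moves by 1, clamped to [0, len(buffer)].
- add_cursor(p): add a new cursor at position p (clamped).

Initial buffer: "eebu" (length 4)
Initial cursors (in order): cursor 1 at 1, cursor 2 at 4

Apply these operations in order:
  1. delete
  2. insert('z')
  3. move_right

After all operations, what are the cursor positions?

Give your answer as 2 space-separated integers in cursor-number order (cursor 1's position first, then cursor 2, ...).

After op 1 (delete): buffer="eb" (len 2), cursors c1@0 c2@2, authorship ..
After op 2 (insert('z')): buffer="zebz" (len 4), cursors c1@1 c2@4, authorship 1..2
After op 3 (move_right): buffer="zebz" (len 4), cursors c1@2 c2@4, authorship 1..2

Answer: 2 4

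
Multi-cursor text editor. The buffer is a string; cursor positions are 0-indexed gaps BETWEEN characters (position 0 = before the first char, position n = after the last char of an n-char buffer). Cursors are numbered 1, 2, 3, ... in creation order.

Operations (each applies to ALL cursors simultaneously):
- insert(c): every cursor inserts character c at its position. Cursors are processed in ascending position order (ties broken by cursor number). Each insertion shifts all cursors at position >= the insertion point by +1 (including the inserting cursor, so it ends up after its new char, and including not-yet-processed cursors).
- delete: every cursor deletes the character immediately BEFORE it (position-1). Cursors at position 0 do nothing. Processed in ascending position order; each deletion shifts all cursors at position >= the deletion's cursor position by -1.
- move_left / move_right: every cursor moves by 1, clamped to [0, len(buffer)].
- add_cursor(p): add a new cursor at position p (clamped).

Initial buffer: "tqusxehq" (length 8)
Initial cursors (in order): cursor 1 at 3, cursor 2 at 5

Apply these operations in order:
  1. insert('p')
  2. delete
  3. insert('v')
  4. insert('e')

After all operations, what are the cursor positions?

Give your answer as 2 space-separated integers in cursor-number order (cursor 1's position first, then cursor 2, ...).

Answer: 5 9

Derivation:
After op 1 (insert('p')): buffer="tqupsxpehq" (len 10), cursors c1@4 c2@7, authorship ...1..2...
After op 2 (delete): buffer="tqusxehq" (len 8), cursors c1@3 c2@5, authorship ........
After op 3 (insert('v')): buffer="tquvsxvehq" (len 10), cursors c1@4 c2@7, authorship ...1..2...
After op 4 (insert('e')): buffer="tquvesxveehq" (len 12), cursors c1@5 c2@9, authorship ...11..22...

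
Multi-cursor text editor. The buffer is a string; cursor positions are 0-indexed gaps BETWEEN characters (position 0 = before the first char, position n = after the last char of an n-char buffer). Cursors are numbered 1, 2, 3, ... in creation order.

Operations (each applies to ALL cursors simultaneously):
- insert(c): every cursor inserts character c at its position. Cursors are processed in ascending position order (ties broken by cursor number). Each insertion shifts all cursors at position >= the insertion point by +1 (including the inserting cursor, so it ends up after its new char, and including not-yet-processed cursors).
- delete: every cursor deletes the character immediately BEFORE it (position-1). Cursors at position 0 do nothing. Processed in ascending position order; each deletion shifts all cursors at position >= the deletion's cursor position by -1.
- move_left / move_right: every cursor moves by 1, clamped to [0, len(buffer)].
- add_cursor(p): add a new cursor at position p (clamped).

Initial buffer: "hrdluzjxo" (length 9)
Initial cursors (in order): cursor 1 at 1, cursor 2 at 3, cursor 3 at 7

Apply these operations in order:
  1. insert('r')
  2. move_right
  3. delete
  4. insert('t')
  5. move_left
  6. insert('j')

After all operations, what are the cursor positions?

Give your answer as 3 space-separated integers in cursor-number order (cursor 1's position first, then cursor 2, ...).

After op 1 (insert('r')): buffer="hrrdrluzjrxo" (len 12), cursors c1@2 c2@5 c3@10, authorship .1..2....3..
After op 2 (move_right): buffer="hrrdrluzjrxo" (len 12), cursors c1@3 c2@6 c3@11, authorship .1..2....3..
After op 3 (delete): buffer="hrdruzjro" (len 9), cursors c1@2 c2@4 c3@8, authorship .1.2...3.
After op 4 (insert('t')): buffer="hrtdrtuzjrto" (len 12), cursors c1@3 c2@6 c3@11, authorship .11.22...33.
After op 5 (move_left): buffer="hrtdrtuzjrto" (len 12), cursors c1@2 c2@5 c3@10, authorship .11.22...33.
After op 6 (insert('j')): buffer="hrjtdrjtuzjrjto" (len 15), cursors c1@3 c2@7 c3@13, authorship .111.222...333.

Answer: 3 7 13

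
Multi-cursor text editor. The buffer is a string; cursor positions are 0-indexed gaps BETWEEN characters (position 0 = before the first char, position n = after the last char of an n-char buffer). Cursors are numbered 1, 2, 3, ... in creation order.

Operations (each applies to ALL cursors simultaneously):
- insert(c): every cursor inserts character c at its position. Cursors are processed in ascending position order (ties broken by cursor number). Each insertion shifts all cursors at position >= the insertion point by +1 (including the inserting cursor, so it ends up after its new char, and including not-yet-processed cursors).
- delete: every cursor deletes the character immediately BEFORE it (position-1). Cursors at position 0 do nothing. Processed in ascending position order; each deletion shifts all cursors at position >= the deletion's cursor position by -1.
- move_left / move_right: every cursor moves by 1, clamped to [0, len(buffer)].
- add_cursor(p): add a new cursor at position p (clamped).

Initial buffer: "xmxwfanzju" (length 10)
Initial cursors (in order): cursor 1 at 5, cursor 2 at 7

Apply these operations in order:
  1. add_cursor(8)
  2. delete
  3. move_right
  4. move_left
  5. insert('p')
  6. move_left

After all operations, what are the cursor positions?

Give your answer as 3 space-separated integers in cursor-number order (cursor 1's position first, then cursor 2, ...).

Answer: 4 7 7

Derivation:
After op 1 (add_cursor(8)): buffer="xmxwfanzju" (len 10), cursors c1@5 c2@7 c3@8, authorship ..........
After op 2 (delete): buffer="xmxwaju" (len 7), cursors c1@4 c2@5 c3@5, authorship .......
After op 3 (move_right): buffer="xmxwaju" (len 7), cursors c1@5 c2@6 c3@6, authorship .......
After op 4 (move_left): buffer="xmxwaju" (len 7), cursors c1@4 c2@5 c3@5, authorship .......
After op 5 (insert('p')): buffer="xmxwpappju" (len 10), cursors c1@5 c2@8 c3@8, authorship ....1.23..
After op 6 (move_left): buffer="xmxwpappju" (len 10), cursors c1@4 c2@7 c3@7, authorship ....1.23..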